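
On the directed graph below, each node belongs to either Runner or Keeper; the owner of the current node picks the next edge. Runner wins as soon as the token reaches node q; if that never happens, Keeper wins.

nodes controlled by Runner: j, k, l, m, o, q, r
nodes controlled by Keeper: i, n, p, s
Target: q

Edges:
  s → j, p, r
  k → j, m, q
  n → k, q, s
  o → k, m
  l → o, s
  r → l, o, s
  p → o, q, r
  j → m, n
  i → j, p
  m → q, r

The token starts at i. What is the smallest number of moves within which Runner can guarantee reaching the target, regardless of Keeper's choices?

A0 = {q}
A1: add {k, m} — k (Runner) has k→q; m (Runner) has m→q.
A2: add {j, o} — j (Runner) has j→m; o (Runner) has o→k.
A3: add {l, r} — l (Runner) has l→o; r (Runner) has r→o.
A4: add {p} — p (Keeper): all of {o, q, r} already in.
A5: add {i, s} — i (Keeper): all of {j, p} already in; s (Keeper): all of {j, p, r} already in.
i enters the attractor at level 5, so Runner can force the target in 5 moves from there.

5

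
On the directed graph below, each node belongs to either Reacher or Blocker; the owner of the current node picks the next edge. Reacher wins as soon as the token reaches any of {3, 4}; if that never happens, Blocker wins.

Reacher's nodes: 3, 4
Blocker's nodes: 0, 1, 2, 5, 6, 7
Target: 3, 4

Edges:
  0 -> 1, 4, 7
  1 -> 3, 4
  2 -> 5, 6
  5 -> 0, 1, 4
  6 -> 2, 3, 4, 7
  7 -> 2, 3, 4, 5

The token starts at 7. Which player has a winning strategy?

Blocker

A0 = {3, 4}
A1: add {1} — 1 (Blocker): all of {3, 4} already in.
A2 = A1; e.g. 0 (Blocker) can still go to 7. Fixed point.
7 never enters the attractor, so Blocker can avoid the target forever.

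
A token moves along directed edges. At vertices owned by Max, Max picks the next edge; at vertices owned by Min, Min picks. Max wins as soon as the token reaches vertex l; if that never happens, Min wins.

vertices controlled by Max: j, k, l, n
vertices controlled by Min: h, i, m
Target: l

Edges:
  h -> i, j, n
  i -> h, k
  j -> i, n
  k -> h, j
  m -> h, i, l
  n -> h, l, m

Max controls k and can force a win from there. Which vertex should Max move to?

j

A0 = {l}
A1: add {n} — n (Max) has n→l.
A2: add {j} — j (Max) has j→n.
A3: add {k} — k (Max) has k→j.
A4 = A3; e.g. h (Min) can still go to i. Fixed point.
From k, successor j is in the attractor (rank 2); the other successor h is not.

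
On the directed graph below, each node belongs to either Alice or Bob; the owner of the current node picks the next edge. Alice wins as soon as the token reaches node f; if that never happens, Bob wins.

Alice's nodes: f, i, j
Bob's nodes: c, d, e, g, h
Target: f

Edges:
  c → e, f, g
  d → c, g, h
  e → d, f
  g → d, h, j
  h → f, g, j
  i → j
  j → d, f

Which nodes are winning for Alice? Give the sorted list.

A0 = {f}
A1: add {j} — j (Alice) has j→f.
A2: add {i} — i (Alice) has i→j.
A3 = A2; e.g. c (Bob) can still go to e. Fixed point.
Alice's winning region = {f, i, j}.

f, i, j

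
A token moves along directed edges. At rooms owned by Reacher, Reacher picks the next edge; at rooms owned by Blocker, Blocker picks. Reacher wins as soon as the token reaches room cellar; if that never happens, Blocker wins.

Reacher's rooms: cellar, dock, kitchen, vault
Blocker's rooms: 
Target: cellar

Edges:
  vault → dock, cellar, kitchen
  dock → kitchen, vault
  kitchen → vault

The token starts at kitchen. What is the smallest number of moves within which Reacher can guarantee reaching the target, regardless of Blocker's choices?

A0 = {cellar}
A1: add {vault} — vault (Reacher) has vault→cellar.
A2: add {dock, kitchen} — dock (Reacher) has dock→vault; kitchen (Reacher) has kitchen→vault.
A2 = all vertices. Fixed point.
kitchen enters the attractor at level 2, so Reacher can force the target in 2 moves from there.

2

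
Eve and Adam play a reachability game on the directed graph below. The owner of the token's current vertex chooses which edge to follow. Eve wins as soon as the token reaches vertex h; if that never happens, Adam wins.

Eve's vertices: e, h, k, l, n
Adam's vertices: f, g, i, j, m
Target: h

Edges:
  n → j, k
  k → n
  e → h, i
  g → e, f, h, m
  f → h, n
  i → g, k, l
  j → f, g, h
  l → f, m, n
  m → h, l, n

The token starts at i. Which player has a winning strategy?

A0 = {h}
A1: add {e} — e (Eve) has e→h.
A2 = A1; e.g. f (Adam) can still go to n. Fixed point.
i never enters the attractor, so Adam can avoid the target forever.

Adam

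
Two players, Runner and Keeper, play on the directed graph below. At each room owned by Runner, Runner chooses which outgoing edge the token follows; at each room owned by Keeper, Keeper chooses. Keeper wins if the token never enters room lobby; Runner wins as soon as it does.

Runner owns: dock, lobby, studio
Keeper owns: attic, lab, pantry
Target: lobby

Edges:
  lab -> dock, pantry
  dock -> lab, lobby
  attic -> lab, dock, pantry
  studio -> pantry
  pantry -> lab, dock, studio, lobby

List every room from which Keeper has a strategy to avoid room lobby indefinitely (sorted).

A0 = {lobby}
A1: add {dock} — dock (Runner) has dock→lobby.
A2 = A1; e.g. lab (Keeper) can still go to pantry. Fixed point.
Runner's attractor = {dock, lobby}; Keeper avoids the target exactly from the complement.

attic, lab, pantry, studio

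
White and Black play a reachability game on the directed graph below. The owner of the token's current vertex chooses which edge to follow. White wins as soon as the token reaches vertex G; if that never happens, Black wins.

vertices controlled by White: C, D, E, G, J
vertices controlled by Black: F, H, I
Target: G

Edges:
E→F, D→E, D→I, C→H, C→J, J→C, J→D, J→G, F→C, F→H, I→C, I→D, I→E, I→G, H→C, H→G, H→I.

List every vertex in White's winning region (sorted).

A0 = {G}
A1: add {J} — J (White) has J→G.
A2: add {C} — C (White) has C→J.
A3 = A2; e.g. D (White) has no edge into A2. Fixed point.
White's winning region = {C, G, J}.

C, G, J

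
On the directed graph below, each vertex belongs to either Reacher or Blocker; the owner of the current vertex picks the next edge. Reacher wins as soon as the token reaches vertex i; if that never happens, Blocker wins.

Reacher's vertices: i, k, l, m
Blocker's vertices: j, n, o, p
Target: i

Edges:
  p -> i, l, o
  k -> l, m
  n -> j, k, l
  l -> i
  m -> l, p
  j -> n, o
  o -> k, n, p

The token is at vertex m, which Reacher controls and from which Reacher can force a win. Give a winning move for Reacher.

A0 = {i}
A1: add {l} — l (Reacher) has l→i.
A2: add {k, m} — k (Reacher) has k→l; m (Reacher) has m→l.
A3 = A2; e.g. j (Blocker) can still go to n. Fixed point.
From m, successor l is in the attractor (rank 1); the other successor p is not.

l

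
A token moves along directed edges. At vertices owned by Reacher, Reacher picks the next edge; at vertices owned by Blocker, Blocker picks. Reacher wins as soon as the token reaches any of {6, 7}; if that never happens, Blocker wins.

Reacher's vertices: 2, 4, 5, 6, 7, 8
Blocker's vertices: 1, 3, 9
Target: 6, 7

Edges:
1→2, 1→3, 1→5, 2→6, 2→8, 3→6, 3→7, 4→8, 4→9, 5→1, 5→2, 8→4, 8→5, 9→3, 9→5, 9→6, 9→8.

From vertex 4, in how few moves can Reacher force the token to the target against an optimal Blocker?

4

A0 = {6, 7}
A1: add {2, 3} — 2 (Reacher) has 2→6; 3 (Blocker): all of {6, 7} already in.
A2: add {5} — 5 (Reacher) has 5→2.
A3: add {1, 8} — 1 (Blocker): all of {2, 3, 5} already in; 8 (Reacher) has 8→5.
A4: add {4, 9} — 4 (Reacher) has 4→8; 9 (Blocker): all of {3, 5, 6, 8} already in.
A4 = all vertices. Fixed point.
4 enters the attractor at level 4, so Reacher can force the target in 4 moves from there.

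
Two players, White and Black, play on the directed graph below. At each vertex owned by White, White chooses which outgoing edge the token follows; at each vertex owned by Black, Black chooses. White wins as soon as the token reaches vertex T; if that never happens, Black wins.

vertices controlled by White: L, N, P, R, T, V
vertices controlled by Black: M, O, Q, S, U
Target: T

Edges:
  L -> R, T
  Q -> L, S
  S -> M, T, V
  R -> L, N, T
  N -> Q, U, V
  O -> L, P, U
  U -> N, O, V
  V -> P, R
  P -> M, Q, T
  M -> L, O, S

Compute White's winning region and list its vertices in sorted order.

L, N, P, R, T, V

A0 = {T}
A1: add {L, P, R} — L (White) has L→T; P (White) has P→T; R (White) has R→T.
A2: add {V} — V (White) has V→P.
A3: add {N} — N (White) has N→V.
A4 = A3; e.g. M (Black) can still go to O. Fixed point.
White's winning region = {L, N, P, R, T, V}.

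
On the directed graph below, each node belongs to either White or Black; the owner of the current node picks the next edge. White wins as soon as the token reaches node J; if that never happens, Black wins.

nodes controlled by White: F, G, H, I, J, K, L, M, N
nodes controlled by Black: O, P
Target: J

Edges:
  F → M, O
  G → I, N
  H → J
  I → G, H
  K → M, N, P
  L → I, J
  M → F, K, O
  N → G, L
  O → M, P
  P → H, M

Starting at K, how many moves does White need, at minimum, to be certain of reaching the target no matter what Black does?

3

A0 = {J}
A1: add {H, L} — H (White) has H→J; L (White) has L→J.
A2: add {I, N} — I (White) has I→H; N (White) has N→L.
A3: add {G, K} — G (White) has G→I; K (White) has K→N.
K enters the attractor at level 3, so White can force the target in 3 moves from there.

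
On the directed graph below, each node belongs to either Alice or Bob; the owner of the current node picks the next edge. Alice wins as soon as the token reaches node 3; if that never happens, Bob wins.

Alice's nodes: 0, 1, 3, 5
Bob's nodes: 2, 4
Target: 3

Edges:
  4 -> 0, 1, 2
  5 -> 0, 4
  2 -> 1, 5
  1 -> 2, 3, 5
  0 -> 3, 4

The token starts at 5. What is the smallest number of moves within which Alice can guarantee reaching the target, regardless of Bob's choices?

2

A0 = {3}
A1: add {0, 1} — 0 (Alice) has 0→3; 1 (Alice) has 1→3.
A2: add {5} — 5 (Alice) has 5→0.
5 enters the attractor at level 2, so Alice can force the target in 2 moves from there.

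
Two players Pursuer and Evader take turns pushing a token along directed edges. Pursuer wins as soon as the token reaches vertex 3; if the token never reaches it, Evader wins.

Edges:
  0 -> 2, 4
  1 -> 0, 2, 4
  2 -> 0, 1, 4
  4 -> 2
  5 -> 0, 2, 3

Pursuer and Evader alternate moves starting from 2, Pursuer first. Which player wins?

Evader

Track states (vertex, player-to-move).
A0 = {(3,Pursuer), (3,Evader)}
A1: add {(5,Pursuer)}.
A2 = A1; e.g. (0,Pursuer) stays out. (2,Pursuer) never enters ⇒ Evader avoids the target.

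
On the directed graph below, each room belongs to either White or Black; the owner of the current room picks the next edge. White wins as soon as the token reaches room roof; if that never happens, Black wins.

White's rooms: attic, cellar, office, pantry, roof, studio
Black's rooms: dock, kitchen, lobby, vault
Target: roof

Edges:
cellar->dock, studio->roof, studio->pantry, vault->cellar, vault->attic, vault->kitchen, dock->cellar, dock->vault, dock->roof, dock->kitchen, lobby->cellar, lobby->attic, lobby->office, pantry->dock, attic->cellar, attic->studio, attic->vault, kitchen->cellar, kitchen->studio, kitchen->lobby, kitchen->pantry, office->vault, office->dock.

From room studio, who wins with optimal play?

A0 = {roof}
A1: add {studio} — studio (White) has studio→roof.
studio ∈ A1, so White can force the target.

White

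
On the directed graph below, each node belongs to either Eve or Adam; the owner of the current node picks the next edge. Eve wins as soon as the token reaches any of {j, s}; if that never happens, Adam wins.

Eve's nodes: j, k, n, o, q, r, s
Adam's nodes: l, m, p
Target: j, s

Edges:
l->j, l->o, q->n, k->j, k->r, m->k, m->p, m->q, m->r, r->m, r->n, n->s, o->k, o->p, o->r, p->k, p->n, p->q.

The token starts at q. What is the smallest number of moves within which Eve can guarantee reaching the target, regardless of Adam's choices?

2

A0 = {j, s}
A1: add {k, n} — k (Eve) has k→j; n (Eve) has n→s.
A2: add {o, q, r} — o (Eve) has o→k; q (Eve) has q→n; r (Eve) has r→n.
q enters the attractor at level 2, so Eve can force the target in 2 moves from there.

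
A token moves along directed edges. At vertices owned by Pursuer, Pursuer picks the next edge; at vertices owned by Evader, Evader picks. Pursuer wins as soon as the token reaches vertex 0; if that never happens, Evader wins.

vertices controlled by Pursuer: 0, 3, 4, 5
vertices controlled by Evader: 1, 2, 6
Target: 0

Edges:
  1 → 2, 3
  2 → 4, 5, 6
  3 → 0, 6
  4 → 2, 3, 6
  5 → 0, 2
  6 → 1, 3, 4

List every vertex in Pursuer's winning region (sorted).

0, 3, 4, 5

A0 = {0}
A1: add {3, 5} — 3 (Pursuer) has 3→0; 5 (Pursuer) has 5→0.
A2: add {4} — 4 (Pursuer) has 4→3.
A3 = A2; e.g. 1 (Evader) can still go to 2. Fixed point.
Pursuer's winning region = {0, 3, 4, 5}.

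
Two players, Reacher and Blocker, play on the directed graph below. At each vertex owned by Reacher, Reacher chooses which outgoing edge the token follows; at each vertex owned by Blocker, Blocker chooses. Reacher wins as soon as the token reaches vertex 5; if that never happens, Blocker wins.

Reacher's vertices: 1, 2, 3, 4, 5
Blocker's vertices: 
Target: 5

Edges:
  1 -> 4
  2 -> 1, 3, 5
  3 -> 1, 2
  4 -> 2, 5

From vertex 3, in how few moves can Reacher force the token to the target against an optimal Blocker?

2

A0 = {5}
A1: add {2, 4} — 2 (Reacher) has 2→5; 4 (Reacher) has 4→5.
A2: add {1, 3} — 1 (Reacher) has 1→4; 3 (Reacher) has 3→2.
A2 = all vertices. Fixed point.
3 enters the attractor at level 2, so Reacher can force the target in 2 moves from there.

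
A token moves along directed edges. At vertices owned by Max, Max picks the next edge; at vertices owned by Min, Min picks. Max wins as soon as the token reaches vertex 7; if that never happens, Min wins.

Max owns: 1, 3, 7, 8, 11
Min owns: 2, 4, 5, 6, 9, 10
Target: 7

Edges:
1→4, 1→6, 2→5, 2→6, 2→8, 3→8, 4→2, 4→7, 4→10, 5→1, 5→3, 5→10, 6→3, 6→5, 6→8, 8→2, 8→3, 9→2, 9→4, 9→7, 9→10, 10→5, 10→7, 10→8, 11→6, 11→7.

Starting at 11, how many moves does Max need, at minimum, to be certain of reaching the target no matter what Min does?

A0 = {7}
A1: add {11} — 11 (Max) has 11→7.
A2 = A1; e.g. 1 (Max) has no edge into A1. Fixed point.
11 enters the attractor at level 1, so Max can force the target in 1 move from there.

1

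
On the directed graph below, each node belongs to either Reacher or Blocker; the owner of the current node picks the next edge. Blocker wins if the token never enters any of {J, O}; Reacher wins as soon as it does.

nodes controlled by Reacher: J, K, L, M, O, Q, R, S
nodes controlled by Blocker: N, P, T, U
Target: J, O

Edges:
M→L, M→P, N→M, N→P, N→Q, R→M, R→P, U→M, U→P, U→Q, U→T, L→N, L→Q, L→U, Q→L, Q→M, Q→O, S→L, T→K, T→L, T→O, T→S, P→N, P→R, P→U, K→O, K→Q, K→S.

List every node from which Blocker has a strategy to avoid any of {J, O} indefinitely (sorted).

N, P, U

A0 = {J, O}
A1: add {K, Q} — K (Reacher) has K→O; Q (Reacher) has Q→O.
A2: add {L} — L (Reacher) has L→Q.
A3: add {M, S} — M (Reacher) has M→L; S (Reacher) has S→L.
A4: add {R, T} — R (Reacher) has R→M; T (Blocker): all of {K, L, O, S} already in.
A5 = A4; e.g. N (Blocker) can still go to P. Fixed point.
Reacher's attractor = {J, K, L, M, O, Q, R, S, T}; Blocker avoids the target exactly from the complement.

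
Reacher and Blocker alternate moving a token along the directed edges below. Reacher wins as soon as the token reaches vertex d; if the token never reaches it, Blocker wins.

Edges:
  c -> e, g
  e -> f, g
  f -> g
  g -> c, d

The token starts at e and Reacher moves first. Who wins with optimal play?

Track states (vertex, player-to-move).
A0 = {(d,Reacher), (d,Blocker)}
A1: add {(g,Reacher)}.
A2: add {(f,Blocker)}.
A3: add {(e,Reacher)}.
(e,Reacher) ∈ A3 ⇒ Reacher forces the target.

Reacher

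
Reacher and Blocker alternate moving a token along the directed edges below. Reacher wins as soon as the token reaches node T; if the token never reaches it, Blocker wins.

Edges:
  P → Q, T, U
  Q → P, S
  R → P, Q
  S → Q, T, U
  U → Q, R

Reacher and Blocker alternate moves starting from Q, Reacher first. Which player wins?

Blocker

Track states (vertex, player-to-move).
A0 = {(T,Reacher), (T,Blocker)}
A1: add {(P,Reacher), (S,Reacher)}.
A2: add {(Q,Blocker)}.
A3: add {(R,Reacher), (U,Reacher)}.
A4 = A3; e.g. (P,Blocker) stays out. (Q,Reacher) never enters ⇒ Blocker avoids the target.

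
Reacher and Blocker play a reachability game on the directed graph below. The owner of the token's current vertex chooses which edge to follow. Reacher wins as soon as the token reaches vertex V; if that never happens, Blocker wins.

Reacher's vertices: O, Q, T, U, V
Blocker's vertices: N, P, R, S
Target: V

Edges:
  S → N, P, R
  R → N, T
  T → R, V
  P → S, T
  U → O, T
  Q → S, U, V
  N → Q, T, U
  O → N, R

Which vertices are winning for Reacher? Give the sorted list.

A0 = {V}
A1: add {Q, T} — Q (Reacher) has Q→V; T (Reacher) has T→V.
A2: add {U} — U (Reacher) has U→T.
A3: add {N} — N (Blocker): all of {Q, T, U} already in.
A4: add {O, R} — O (Reacher) has O→N; R (Blocker): all of {N, T} already in.
A5 = A4; e.g. P (Blocker) can still go to S. Fixed point.
Reacher's winning region = {N, O, Q, R, T, U, V}.

N, O, Q, R, T, U, V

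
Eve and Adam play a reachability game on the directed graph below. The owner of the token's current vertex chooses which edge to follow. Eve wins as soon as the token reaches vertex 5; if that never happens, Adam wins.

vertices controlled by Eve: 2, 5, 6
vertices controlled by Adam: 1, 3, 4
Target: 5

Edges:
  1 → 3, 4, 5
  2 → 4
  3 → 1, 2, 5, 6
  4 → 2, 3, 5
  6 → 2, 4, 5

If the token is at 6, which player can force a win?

Eve

A0 = {5}
A1: add {6} — 6 (Eve) has 6→5.
A2 = A1; e.g. 1 (Adam) can still go to 3. Fixed point.
6 ∈ A1, so Eve can force the target.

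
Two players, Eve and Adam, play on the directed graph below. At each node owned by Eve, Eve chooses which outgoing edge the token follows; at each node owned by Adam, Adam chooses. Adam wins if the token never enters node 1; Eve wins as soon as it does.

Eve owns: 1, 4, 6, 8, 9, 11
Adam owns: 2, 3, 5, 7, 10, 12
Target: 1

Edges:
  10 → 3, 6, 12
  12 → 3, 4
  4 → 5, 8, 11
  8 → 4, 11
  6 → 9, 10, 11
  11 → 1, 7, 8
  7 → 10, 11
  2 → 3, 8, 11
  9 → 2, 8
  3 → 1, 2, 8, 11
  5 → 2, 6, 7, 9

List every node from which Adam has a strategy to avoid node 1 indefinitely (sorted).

2, 3, 5, 7, 10, 12

A0 = {1}
A1: add {11} — 11 (Eve) has 11→1.
A2: add {4, 6, 8} — 4 (Eve) has 4→11; 6 (Eve) has 6→11; 8 (Eve) has 8→11.
A3: add {9} — 9 (Eve) has 9→8.
A4 = A3; e.g. 2 (Adam) can still go to 3. Fixed point.
Eve's attractor = {1, 4, 6, 8, 9, 11}; Adam avoids the target exactly from the complement.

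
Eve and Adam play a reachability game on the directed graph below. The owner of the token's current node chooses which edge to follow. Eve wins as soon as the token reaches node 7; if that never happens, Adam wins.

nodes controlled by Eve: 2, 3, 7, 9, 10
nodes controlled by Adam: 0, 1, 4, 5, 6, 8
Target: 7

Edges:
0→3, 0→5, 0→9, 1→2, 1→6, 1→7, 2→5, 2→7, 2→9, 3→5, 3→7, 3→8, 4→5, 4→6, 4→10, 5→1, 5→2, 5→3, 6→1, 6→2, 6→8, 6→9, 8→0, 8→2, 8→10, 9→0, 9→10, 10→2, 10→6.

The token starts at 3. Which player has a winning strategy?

Eve

A0 = {7}
A1: add {2, 3} — 2 (Eve) has 2→7; 3 (Eve) has 3→7.
3 ∈ A1, so Eve can force the target.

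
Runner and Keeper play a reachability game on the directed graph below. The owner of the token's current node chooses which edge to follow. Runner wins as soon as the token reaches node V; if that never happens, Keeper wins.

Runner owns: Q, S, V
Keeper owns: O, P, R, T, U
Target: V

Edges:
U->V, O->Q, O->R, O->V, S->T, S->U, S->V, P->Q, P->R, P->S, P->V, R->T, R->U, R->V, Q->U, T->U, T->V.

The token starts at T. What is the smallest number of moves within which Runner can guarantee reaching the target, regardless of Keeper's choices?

2

A0 = {V}
A1: add {S, U} — S (Runner) has S→V; U (Keeper): all of {V} already in.
A2: add {Q, T} — Q (Runner) has Q→U; T (Keeper): all of {U, V} already in.
T enters the attractor at level 2, so Runner can force the target in 2 moves from there.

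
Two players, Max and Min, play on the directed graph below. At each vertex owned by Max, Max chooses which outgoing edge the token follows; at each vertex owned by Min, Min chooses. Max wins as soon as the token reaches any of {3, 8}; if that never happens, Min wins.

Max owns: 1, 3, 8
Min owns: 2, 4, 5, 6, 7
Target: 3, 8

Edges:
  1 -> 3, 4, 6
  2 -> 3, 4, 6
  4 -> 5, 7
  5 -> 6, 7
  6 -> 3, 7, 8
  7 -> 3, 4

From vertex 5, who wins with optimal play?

A0 = {3, 8}
A1: add {1} — 1 (Max) has 1→3.
A2 = A1; e.g. 2 (Min) can still go to 4. Fixed point.
5 never enters the attractor, so Min can avoid the target forever.

Min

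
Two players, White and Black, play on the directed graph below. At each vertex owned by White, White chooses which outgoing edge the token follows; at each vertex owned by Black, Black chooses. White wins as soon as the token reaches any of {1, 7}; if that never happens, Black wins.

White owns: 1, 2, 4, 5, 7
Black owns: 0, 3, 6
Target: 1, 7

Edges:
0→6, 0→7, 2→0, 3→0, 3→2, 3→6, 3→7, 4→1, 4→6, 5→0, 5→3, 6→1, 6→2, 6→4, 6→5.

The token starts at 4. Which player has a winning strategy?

A0 = {1, 7}
A1: add {4} — 4 (White) has 4→1.
A2 = A1; e.g. 0 (Black) can still go to 6. Fixed point.
4 ∈ A1, so White can force the target.

White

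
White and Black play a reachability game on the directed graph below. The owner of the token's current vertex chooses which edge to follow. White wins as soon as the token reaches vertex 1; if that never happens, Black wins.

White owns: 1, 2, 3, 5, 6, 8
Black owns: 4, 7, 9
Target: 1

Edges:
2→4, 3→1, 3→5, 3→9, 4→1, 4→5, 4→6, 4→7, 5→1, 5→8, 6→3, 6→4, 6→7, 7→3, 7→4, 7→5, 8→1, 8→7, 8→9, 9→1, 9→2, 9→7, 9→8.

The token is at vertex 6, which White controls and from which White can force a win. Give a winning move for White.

3

A0 = {1}
A1: add {3, 5, 8} — 3 (White) has 3→1; 5 (White) has 5→1; 8 (White) has 8→1.
A2: add {6} — 6 (White) has 6→3.
A3 = A2; e.g. 2 (White) has no edge into A2. Fixed point.
From 6, successor 3 is in the attractor (rank 1); the other successors 4, 7 are not.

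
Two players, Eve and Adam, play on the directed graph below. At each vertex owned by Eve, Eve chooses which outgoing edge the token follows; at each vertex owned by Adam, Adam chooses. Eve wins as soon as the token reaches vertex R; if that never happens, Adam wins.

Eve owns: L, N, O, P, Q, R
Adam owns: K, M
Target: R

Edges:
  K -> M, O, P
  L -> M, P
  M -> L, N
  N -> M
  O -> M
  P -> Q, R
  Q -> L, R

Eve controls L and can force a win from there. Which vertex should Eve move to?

P

A0 = {R}
A1: add {P, Q} — P (Eve) has P→R; Q (Eve) has Q→R.
A2: add {L} — L (Eve) has L→P.
A3 = A2; e.g. K (Adam) can still go to M. Fixed point.
From L, successor P is in the attractor (rank 1); the other successor M is not.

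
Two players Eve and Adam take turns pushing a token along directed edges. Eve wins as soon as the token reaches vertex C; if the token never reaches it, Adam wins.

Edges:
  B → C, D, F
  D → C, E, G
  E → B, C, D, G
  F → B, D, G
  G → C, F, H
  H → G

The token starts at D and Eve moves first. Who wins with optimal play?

Track states (vertex, player-to-move).
A0 = {(C,Eve), (C,Adam)}
A1: add {(B,Eve), (D,Eve), (E,Eve), (G,Eve)}.
(D,Eve) ∈ A1 ⇒ Eve forces the target.

Eve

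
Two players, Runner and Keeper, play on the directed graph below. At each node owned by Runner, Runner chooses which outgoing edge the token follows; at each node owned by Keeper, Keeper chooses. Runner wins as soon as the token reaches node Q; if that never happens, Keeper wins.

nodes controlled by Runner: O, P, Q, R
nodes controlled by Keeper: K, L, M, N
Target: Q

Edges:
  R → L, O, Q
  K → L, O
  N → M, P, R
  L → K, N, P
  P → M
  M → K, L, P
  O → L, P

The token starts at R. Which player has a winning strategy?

Runner

A0 = {Q}
A1: add {R} — R (Runner) has R→Q.
A2 = A1; e.g. K (Keeper) can still go to L. Fixed point.
R ∈ A1, so Runner can force the target.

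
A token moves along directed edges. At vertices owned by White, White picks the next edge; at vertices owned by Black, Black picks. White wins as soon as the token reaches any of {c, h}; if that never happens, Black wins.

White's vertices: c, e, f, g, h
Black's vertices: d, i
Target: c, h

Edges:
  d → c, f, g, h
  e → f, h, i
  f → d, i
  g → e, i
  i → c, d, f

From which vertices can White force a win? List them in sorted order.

c, e, g, h

A0 = {c, h}
A1: add {e} — e (White) has e→h.
A2: add {g} — g (White) has g→e.
A3 = A2; e.g. d (Black) can still go to f. Fixed point.
White's winning region = {c, e, g, h}.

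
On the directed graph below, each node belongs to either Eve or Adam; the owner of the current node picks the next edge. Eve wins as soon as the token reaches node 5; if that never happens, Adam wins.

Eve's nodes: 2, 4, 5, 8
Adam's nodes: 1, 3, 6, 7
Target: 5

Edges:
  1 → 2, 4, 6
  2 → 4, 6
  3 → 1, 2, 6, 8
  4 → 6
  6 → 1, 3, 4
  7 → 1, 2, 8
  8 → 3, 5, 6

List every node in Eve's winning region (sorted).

A0 = {5}
A1: add {8} — 8 (Eve) has 8→5.
A2 = A1; e.g. 1 (Adam) can still go to 2. Fixed point.
Eve's winning region = {5, 8}.

5, 8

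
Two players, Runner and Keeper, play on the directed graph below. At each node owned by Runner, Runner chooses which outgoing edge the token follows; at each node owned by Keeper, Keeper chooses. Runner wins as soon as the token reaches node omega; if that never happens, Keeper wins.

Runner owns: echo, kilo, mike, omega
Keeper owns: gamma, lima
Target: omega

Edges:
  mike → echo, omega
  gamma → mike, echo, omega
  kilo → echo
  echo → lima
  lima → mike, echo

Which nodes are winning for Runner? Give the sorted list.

A0 = {omega}
A1: add {mike} — mike (Runner) has mike→omega.
A2 = A1; e.g. gamma (Keeper) can still go to echo. Fixed point.
Runner's winning region = {mike, omega}.

mike, omega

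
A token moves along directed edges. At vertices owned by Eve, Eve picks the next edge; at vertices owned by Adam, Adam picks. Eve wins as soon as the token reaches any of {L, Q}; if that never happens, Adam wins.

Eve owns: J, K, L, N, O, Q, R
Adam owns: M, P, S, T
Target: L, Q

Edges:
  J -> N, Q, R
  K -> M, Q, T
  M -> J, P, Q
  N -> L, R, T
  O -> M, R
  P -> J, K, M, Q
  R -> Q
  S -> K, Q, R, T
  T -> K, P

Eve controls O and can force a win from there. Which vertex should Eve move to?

R

A0 = {L, Q}
A1: add {J, K, N, R} — J (Eve) has J→Q; K (Eve) has K→Q; N (Eve) has N→L; R (Eve) has R→Q.
A2: add {O} — O (Eve) has O→R.
A3 = A2; e.g. M (Adam) can still go to P. Fixed point.
From O, successor R is in the attractor (rank 1); the other successor M is not.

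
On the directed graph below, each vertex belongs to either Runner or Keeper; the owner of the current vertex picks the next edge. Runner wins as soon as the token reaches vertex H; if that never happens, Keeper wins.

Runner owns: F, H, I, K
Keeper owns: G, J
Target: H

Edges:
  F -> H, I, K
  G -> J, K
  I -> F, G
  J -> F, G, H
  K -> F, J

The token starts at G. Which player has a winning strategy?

A0 = {H}
A1: add {F} — F (Runner) has F→H.
A2: add {I, K} — I (Runner) has I→F; K (Runner) has K→F.
A3 = A2; e.g. G (Keeper) can still go to J. Fixed point.
G never enters the attractor, so Keeper can avoid the target forever.

Keeper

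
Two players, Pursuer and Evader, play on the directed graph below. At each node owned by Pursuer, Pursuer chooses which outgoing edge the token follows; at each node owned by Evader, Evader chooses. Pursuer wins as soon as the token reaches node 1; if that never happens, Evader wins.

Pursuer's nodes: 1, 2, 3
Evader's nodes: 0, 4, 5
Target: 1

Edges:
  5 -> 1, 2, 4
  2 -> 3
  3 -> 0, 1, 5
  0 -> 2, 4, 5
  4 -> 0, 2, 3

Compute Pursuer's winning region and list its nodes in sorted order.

A0 = {1}
A1: add {3} — 3 (Pursuer) has 3→1.
A2: add {2} — 2 (Pursuer) has 2→3.
A3 = A2; e.g. 0 (Evader) can still go to 4. Fixed point.
Pursuer's winning region = {1, 2, 3}.

1, 2, 3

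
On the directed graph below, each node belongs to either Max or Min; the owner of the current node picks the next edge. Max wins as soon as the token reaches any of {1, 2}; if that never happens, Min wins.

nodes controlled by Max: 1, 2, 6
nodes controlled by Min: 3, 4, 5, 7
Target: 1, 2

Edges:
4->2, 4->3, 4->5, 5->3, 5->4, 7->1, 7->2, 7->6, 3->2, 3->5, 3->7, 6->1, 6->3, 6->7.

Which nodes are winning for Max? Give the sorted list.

A0 = {1, 2}
A1: add {6} — 6 (Max) has 6→1.
A2: add {7} — 7 (Min): all of {1, 2, 6} already in.
A3 = A2; e.g. 3 (Min) can still go to 5. Fixed point.
Max's winning region = {1, 2, 6, 7}.

1, 2, 6, 7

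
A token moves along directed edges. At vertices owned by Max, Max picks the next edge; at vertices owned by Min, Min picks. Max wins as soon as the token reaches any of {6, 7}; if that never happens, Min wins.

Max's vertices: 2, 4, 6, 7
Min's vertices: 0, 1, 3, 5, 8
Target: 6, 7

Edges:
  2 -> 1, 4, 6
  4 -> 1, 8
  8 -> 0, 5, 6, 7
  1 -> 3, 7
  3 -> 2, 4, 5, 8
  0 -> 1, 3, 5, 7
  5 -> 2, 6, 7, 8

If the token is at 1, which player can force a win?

A0 = {6, 7}
A1: add {2} — 2 (Max) has 2→6.
A2 = A1; e.g. 0 (Min) can still go to 1. Fixed point.
1 never enters the attractor, so Min can avoid the target forever.

Min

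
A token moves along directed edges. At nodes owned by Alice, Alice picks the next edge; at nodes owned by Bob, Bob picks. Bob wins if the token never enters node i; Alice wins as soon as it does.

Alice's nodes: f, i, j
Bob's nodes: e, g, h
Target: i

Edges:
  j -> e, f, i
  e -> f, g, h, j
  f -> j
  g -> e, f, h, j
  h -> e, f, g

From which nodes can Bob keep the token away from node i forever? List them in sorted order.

A0 = {i}
A1: add {j} — j (Alice) has j→i.
A2: add {f} — f (Alice) has f→j.
A3 = A2; e.g. e (Bob) can still go to g. Fixed point.
Alice's attractor = {f, i, j}; Bob avoids the target exactly from the complement.

e, g, h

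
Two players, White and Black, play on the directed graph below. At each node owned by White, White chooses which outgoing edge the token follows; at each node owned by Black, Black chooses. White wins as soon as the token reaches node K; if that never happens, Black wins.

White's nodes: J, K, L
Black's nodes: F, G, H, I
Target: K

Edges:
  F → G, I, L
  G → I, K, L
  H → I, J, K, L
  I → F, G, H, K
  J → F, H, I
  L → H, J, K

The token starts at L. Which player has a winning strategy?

White

A0 = {K}
A1: add {L} — L (White) has L→K.
A2 = A1; e.g. F (Black) can still go to G. Fixed point.
L ∈ A1, so White can force the target.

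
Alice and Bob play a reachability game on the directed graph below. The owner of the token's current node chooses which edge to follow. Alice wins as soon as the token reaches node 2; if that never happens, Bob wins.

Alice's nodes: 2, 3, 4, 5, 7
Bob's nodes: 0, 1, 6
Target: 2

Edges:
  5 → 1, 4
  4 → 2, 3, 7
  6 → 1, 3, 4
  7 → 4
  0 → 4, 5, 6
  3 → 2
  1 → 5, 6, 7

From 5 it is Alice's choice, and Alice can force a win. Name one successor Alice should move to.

4

A0 = {2}
A1: add {3, 4} — 3 (Alice) has 3→2; 4 (Alice) has 4→2.
A2: add {5, 7} — 5 (Alice) has 5→4; 7 (Alice) has 7→4.
A3 = A2; e.g. 0 (Bob) can still go to 6. Fixed point.
From 5, successor 4 is in the attractor (rank 1); the other successor 1 is not.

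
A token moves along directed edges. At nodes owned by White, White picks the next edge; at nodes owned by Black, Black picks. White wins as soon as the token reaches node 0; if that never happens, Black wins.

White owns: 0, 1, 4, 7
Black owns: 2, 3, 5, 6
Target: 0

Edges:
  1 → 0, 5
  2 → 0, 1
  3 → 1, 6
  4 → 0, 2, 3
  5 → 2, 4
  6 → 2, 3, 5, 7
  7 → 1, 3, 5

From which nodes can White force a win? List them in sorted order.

0, 1, 2, 4, 5, 7

A0 = {0}
A1: add {1, 4} — 1 (White) has 1→0; 4 (White) has 4→0.
A2: add {2, 7} — 2 (Black): all of {0, 1} already in; 7 (White) has 7→1.
A3: add {5} — 5 (Black): all of {2, 4} already in.
A4 = A3; e.g. 3 (Black) can still go to 6. Fixed point.
White's winning region = {0, 1, 2, 4, 5, 7}.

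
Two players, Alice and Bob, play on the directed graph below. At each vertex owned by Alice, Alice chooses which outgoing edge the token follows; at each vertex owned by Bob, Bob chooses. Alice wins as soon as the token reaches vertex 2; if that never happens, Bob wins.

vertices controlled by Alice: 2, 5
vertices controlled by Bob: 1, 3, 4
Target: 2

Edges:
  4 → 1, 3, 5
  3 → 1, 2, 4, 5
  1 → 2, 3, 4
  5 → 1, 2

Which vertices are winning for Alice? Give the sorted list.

2, 5

A0 = {2}
A1: add {5} — 5 (Alice) has 5→2.
A2 = A1; e.g. 1 (Bob) can still go to 3. Fixed point.
Alice's winning region = {2, 5}.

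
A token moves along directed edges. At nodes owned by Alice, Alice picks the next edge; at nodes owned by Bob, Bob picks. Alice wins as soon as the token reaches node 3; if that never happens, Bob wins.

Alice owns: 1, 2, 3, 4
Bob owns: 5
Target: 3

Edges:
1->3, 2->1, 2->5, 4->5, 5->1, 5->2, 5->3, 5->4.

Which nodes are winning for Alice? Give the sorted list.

A0 = {3}
A1: add {1} — 1 (Alice) has 1→3.
A2: add {2} — 2 (Alice) has 2→1.
A3 = A2; e.g. 4 (Alice) has no edge into A2. Fixed point.
Alice's winning region = {1, 2, 3}.

1, 2, 3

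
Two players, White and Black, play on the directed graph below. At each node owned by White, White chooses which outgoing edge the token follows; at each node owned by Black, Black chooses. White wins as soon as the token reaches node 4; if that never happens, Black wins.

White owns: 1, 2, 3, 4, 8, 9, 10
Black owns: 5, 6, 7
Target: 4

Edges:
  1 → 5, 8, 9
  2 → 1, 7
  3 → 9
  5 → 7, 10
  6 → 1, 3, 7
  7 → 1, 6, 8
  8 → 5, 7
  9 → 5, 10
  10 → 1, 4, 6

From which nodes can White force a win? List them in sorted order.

1, 2, 3, 4, 9, 10

A0 = {4}
A1: add {10} — 10 (White) has 10→4.
A2: add {9} — 9 (White) has 9→10.
A3: add {1, 3} — 1 (White) has 1→9; 3 (White) has 3→9.
A4: add {2} — 2 (White) has 2→1.
A5 = A4; e.g. 5 (Black) can still go to 7. Fixed point.
White's winning region = {1, 2, 3, 4, 9, 10}.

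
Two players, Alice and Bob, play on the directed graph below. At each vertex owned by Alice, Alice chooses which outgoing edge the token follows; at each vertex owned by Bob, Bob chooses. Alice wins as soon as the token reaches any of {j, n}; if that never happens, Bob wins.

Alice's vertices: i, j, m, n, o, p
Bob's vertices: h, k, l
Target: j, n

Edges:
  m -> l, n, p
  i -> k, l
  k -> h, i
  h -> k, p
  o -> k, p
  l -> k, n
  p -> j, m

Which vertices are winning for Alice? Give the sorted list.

A0 = {j, n}
A1: add {m, p} — m (Alice) has m→n; p (Alice) has p→j.
A2: add {o} — o (Alice) has o→p.
A3 = A2; e.g. h (Bob) can still go to k. Fixed point.
Alice's winning region = {j, m, n, o, p}.

j, m, n, o, p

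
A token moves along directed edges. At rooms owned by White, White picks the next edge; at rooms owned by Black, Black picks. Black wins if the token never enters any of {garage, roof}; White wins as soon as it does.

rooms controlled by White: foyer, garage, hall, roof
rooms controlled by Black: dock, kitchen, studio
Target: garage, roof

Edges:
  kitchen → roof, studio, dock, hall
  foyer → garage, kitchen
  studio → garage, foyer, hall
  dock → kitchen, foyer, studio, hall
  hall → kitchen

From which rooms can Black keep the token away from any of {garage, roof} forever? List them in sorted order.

A0 = {garage, roof}
A1: add {foyer} — foyer (White) has foyer→garage.
A2 = A1; e.g. kitchen (Black) can still go to studio. Fixed point.
White's attractor = {foyer, garage, roof}; Black avoids the target exactly from the complement.

dock, hall, kitchen, studio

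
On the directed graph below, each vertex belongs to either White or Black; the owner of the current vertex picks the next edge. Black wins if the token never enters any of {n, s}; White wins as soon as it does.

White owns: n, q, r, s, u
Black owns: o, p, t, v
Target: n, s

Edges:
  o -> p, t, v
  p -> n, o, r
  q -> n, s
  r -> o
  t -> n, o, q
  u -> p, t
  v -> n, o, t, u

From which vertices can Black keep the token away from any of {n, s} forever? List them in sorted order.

A0 = {n, s}
A1: add {q} — q (White) has q→n.
A2 = A1; e.g. o (Black) can still go to p. Fixed point.
White's attractor = {n, q, s}; Black avoids the target exactly from the complement.

o, p, r, t, u, v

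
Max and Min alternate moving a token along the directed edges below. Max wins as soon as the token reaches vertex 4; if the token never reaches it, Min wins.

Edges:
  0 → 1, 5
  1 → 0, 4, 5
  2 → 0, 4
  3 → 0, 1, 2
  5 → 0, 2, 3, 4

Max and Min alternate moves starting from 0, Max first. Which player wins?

Min

Track states (vertex, player-to-move).
A0 = {(4,Max), (4,Min)}
A1: add {(1,Max), (2,Max), (5,Max)}.
A2: add {(0,Min)}.
A3: add {(3,Max)}.
A4 = A3; e.g. (0,Max) stays out. (0,Max) never enters ⇒ Min avoids the target.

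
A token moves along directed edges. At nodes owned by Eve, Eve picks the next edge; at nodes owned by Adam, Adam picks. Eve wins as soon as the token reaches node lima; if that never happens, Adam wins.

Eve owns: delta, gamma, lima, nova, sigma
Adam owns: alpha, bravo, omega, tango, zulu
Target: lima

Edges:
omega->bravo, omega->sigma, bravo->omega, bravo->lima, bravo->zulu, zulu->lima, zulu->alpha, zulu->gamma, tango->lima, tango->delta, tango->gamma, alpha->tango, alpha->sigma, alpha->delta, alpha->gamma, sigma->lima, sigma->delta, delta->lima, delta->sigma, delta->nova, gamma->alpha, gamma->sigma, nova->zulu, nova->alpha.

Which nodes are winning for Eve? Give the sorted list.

A0 = {lima}
A1: add {delta, sigma} — sigma (Eve) has sigma→lima; delta (Eve) has delta→lima.
A2: add {gamma} — gamma (Eve) has gamma→sigma.
A3: add {tango} — tango (Adam): all of {lima, delta, gamma} already in.
A4: add {alpha} — alpha (Adam): all of {tango, sigma, delta, gamma} already in.
A5: add {nova, zulu} — zulu (Adam): all of {lima, alpha, gamma} already in; nova (Eve) has nova→alpha.
A6 = A5; e.g. omega (Adam) can still go to bravo. Fixed point.
Eve's winning region = {alpha, delta, gamma, lima, nova, sigma, tango, zulu}.

alpha, delta, gamma, lima, nova, sigma, tango, zulu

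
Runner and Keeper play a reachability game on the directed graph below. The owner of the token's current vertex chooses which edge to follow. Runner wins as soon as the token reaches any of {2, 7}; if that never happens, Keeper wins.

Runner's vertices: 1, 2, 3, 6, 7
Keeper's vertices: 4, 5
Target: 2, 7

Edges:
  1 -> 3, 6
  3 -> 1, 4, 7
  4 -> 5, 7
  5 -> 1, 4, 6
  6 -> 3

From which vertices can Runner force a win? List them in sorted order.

1, 2, 3, 6, 7

A0 = {2, 7}
A1: add {3} — 3 (Runner) has 3→7.
A2: add {1, 6} — 1 (Runner) has 1→3; 6 (Runner) has 6→3.
A3 = A2; e.g. 4 (Keeper) can still go to 5. Fixed point.
Runner's winning region = {1, 2, 3, 6, 7}.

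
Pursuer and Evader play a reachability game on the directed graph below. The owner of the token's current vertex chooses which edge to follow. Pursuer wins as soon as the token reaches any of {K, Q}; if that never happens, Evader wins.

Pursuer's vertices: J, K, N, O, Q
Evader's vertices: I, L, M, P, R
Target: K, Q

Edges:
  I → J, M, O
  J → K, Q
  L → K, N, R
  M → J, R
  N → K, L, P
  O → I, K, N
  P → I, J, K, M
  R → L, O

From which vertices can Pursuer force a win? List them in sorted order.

A0 = {K, Q}
A1: add {J, N, O} — J (Pursuer) has J→K; N (Pursuer) has N→K; O (Pursuer) has O→K.
A2 = A1; e.g. I (Evader) can still go to M. Fixed point.
Pursuer's winning region = {J, K, N, O, Q}.

J, K, N, O, Q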